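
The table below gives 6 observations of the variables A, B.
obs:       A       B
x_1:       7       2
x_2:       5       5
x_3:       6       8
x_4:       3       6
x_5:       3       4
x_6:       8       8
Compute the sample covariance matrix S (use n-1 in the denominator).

Step 1 — column means:
  mean(A) = (7 + 5 + 6 + 3 + 3 + 8) / 6 = 32/6 = 5.3333
  mean(B) = (2 + 5 + 8 + 6 + 4 + 8) / 6 = 33/6 = 5.5

Step 2 — sample covariance S[i,j] = (1/(n-1)) · Σ_k (x_{k,i} - mean_i) · (x_{k,j} - mean_j), with n-1 = 5.
  S[A,A] = ((1.6667)·(1.6667) + (-0.3333)·(-0.3333) + (0.6667)·(0.6667) + (-2.3333)·(-2.3333) + (-2.3333)·(-2.3333) + (2.6667)·(2.6667)) / 5 = 21.3333/5 = 4.2667
  S[A,B] = ((1.6667)·(-3.5) + (-0.3333)·(-0.5) + (0.6667)·(2.5) + (-2.3333)·(0.5) + (-2.3333)·(-1.5) + (2.6667)·(2.5)) / 5 = 5/5 = 1
  S[B,B] = ((-3.5)·(-3.5) + (-0.5)·(-0.5) + (2.5)·(2.5) + (0.5)·(0.5) + (-1.5)·(-1.5) + (2.5)·(2.5)) / 5 = 27.5/5 = 5.5

S is symmetric (S[j,i] = S[i,j]). Assembling:

S = [[4.2667, 1],
 [1, 5.5]]


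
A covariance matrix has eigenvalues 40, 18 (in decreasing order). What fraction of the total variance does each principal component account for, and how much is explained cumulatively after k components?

Step 1 — total variance = trace(Sigma) = Σ λ_i = 40 + 18 = 58.

Step 2 — fraction explained by component i = λ_i / Σ λ:
  PC1: 40/58 = 0.6897
  PC2: 18/58 = 0.3103

Step 3 — cumulative fraction after k components = (λ_1 + ... + λ_k) / Σ λ:
  k = 1: 40/58 = 0.6897
  k = 2: (40 + 18)/58 = 58/58 = 1

Summary (fraction, with percent):

explained: PC1 0.6897 (68.97%), PC2 0.3103 (31.03%);  cumulative: 0.6897, 1


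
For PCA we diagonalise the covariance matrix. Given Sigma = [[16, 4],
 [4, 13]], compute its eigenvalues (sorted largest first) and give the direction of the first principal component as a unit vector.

Step 1 — characteristic polynomial of 2×2 Sigma:
  det(Sigma - λI) = λ² - trace · λ + det = 0.
  trace = 16 + 13 = 29, det = 16·13 - (4)² = 192.
Step 2 — discriminant:
  Δ = trace² - 4·det = 841 - 768 = 73.
Step 3 — eigenvalues:
  λ = (trace ± √Δ)/2 = (29 ± 8.544)/2,
  λ_1 = 18.772,  λ_2 = 10.228.

Step 4 — unit eigenvector for λ_1: solve (Sigma - λ_1 I)v = 0. First row:
  (16 - 18.772)·v_x + (4)·v_y = 0, i.e. (-2.772)·v_x + (4)·v_y = 0,
  so v ∝ (b, λ_1 - a) = (4, 2.772) = u.
  ||u|| = √((4)² + (2.772)²) = √(23.684) ≈ 4.8666,
  v_1 = u/||u|| ≈ (0.8219, 0.5696) (||v_1|| = 1).

λ_1 = 18.772,  λ_2 = 10.228;  v_1 ≈ (0.8219, 0.5696)


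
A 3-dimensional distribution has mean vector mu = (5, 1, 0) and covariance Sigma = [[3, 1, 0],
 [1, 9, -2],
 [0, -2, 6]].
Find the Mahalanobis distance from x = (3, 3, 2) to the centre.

Step 1 — centre the observation: (x - mu) = (-2, 2, 2).

Step 2 — invert Sigma (cofactor / det for 3×3, or solve directly):
  Sigma^{-1} = [[0.3472, -0.0417, -0.0139],
 [-0.0417, 0.125, 0.0417],
 [-0.0139, 0.0417, 0.1806]].

Step 3 — form the quadratic (x - mu)^T · Sigma^{-1} · (x - mu):
  Sigma^{-1} · (x - mu) = (-0.8056, 0.4167, 0.4722).
  (x - mu)^T · [Sigma^{-1} · (x - mu)] = (-2)·(-0.8056) + (2)·(0.4167) + (2)·(0.4722) = 3.3889.

Step 4 — take square root: d = √(3.3889) ≈ 1.8409.

d(x, mu) = √(3.3889) ≈ 1.8409


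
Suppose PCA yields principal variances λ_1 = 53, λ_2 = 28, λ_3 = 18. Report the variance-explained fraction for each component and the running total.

Step 1 — total variance = trace(Sigma) = Σ λ_i = 53 + 28 + 18 = 99.

Step 2 — fraction explained by component i = λ_i / Σ λ:
  PC1: 53/99 = 0.5354
  PC2: 28/99 = 0.2828
  PC3: 18/99 = 0.1818

Step 3 — cumulative fraction after k components = (λ_1 + ... + λ_k) / Σ λ:
  k = 1: 53/99 = 0.5354
  k = 2: (53 + 28)/99 = 81/99 = 0.8182
  k = 3: (53 + 28 + 18)/99 = 99/99 = 1

Summary (fraction, with percent):

explained: PC1 0.5354 (53.54%), PC2 0.2828 (28.28%), PC3 0.1818 (18.18%);  cumulative: 0.5354, 0.8182, 1


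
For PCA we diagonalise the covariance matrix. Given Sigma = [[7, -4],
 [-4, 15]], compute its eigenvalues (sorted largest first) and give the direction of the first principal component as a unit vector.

Step 1 — characteristic polynomial of 2×2 Sigma:
  det(Sigma - λI) = λ² - trace · λ + det = 0.
  trace = 7 + 15 = 22, det = 7·15 - (-4)² = 89.
Step 2 — discriminant:
  Δ = trace² - 4·det = 484 - 356 = 128.
Step 3 — eigenvalues:
  λ = (trace ± √Δ)/2 = (22 ± 11.3137)/2,
  λ_1 = 16.6569,  λ_2 = 5.3431.

Step 4 — unit eigenvector for λ_1: solve (Sigma - λ_1 I)v = 0. First row:
  (7 - 16.6569)·v_x + (-4)·v_y = 0, i.e. (-9.6569)·v_x + (-4)·v_y = 0,
  so v ∝ (b, λ_1 - a) = (-4, 9.6569); multiply by -1 so the first entry is positive: u = (4, -9.6569).
  ||u|| = √((4)² + (-9.6569)²) = √(109.2548) ≈ 10.4525,
  v_1 = u/||u|| ≈ (0.3827, -0.9239) (||v_1|| = 1).

λ_1 = 16.6569,  λ_2 = 5.3431;  v_1 ≈ (0.3827, -0.9239)


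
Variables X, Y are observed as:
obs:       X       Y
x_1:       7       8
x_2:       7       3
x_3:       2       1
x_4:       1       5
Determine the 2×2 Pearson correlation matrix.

Step 1 — column means:
  mean(X) = (7 + 7 + 2 + 1) / 4 = 17/4 = 4.25
  mean(Y) = (8 + 3 + 1 + 5) / 4 = 17/4 = 4.25

Step 2 — sample variances and covariances s[i,j] = (1/(n-1)) · Σ_k (x_{k,i} - mean_i) · (x_{k,j} - mean_j), with n-1 = 3:
  s[X,X] = ((2.75)·(2.75) + (2.75)·(2.75) + (-2.25)·(-2.25) + (-3.25)·(-3.25)) / 3 = 30.75/3 = 10.25
  s[X,Y] = ((2.75)·(3.75) + (2.75)·(-1.25) + (-2.25)·(-3.25) + (-3.25)·(0.75)) / 3 = 11.75/3 = 3.9167
  s[Y,Y] = ((3.75)·(3.75) + (-1.25)·(-1.25) + (-3.25)·(-3.25) + (0.75)·(0.75)) / 3 = 26.75/3 = 8.9167
  Sample standard deviations s_i = √(s[i,i]):
  s(X) = √(10.25) = 3.2016
  s(Y) = √(8.9167) = 2.9861

Step 3 — r_{ij} = s_{ij} / (s_i · s_j):
  r[X,X] = 1 (diagonal).
  r[X,Y] = 3.9167 / (3.2016 · 2.9861) = 3.9167 / 9.5601 = 0.4097
  r[Y,Y] = 1 (diagonal).

R is symmetric with unit diagonal. Assembling:

R = [[1, 0.4097],
 [0.4097, 1]]


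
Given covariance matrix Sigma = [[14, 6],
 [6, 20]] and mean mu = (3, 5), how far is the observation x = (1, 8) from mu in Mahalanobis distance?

Step 1 — centre the observation: (x - mu) = (-2, 3).

Step 2 — invert Sigma. det(Sigma) = 14·20 - (6)² = 244.
  Sigma^{-1} = (1/det) · [[d, -b], [-b, a]] = [[0.082, -0.0246],
 [-0.0246, 0.0574]].

Step 3 — form the quadratic (x - mu)^T · Sigma^{-1} · (x - mu):
  Sigma^{-1} · (x - mu) = (-0.2377, 0.2213).
  (x - mu)^T · [Sigma^{-1} · (x - mu)] = (-2)·(-0.2377) + (3)·(0.2213) = 1.1393.

Step 4 — take square root: d = √(1.1393) ≈ 1.0674.

d(x, mu) = √(1.1393) ≈ 1.0674


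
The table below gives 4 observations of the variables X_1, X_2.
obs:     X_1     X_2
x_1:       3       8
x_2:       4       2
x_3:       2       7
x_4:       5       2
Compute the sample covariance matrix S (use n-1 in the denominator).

Step 1 — column means:
  mean(X_1) = (3 + 4 + 2 + 5) / 4 = 14/4 = 3.5
  mean(X_2) = (8 + 2 + 7 + 2) / 4 = 19/4 = 4.75

Step 2 — sample covariance S[i,j] = (1/(n-1)) · Σ_k (x_{k,i} - mean_i) · (x_{k,j} - mean_j), with n-1 = 3.
  S[X_1,X_1] = ((-0.5)·(-0.5) + (0.5)·(0.5) + (-1.5)·(-1.5) + (1.5)·(1.5)) / 3 = 5/3 = 1.6667
  S[X_1,X_2] = ((-0.5)·(3.25) + (0.5)·(-2.75) + (-1.5)·(2.25) + (1.5)·(-2.75)) / 3 = -10.5/3 = -3.5
  S[X_2,X_2] = ((3.25)·(3.25) + (-2.75)·(-2.75) + (2.25)·(2.25) + (-2.75)·(-2.75)) / 3 = 30.75/3 = 10.25

S is symmetric (S[j,i] = S[i,j]). Assembling:

S = [[1.6667, -3.5],
 [-3.5, 10.25]]


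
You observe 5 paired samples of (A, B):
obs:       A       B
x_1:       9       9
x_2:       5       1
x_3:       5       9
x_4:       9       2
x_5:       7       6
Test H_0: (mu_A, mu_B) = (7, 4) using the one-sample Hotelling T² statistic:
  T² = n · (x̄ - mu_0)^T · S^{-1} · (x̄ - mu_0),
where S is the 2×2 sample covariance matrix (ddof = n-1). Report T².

Step 1 — sample mean vector:
  mean(A) = (9 + 5 + 5 + 9 + 7) / 5 = 35/5 = 7
  mean(B) = (9 + 1 + 9 + 2 + 6) / 5 = 27/5 = 5.4
  x̄ = (7, 5.4),  deviation x̄ - mu_0 = (7, 5.4) - (7, 4) = (0, 1.4).

Step 2 — sample covariance matrix, S[i,j] = (1/(n-1)) · Σ_k (x_{k,i} - mean_i) · (x_{k,j} - mean_j), divisor n-1 = 4:
  S[A,A] = ((2)·(2) + (-2)·(-2) + (-2)·(-2) + (2)·(2) + (0)·(0)) / 4 = 16/4 = 4
  S[A,B] = ((2)·(3.6) + (-2)·(-4.4) + (-2)·(3.6) + (2)·(-3.4) + (0)·(0.6)) / 4 = 2/4 = 0.5
  S[B,B] = ((3.6)·(3.6) + (-4.4)·(-4.4) + (3.6)·(3.6) + (-3.4)·(-3.4) + (0.6)·(0.6)) / 4 = 57.2/4 = 14.3
  S = [[4, 0.5],
 [0.5, 14.3]].

Step 3 — invert S. det(S) = 4·14.3 - (0.5)² = 56.95.
  S^{-1} = (1/det) · [[d, -b], [-b, a]] = [[0.2511, -0.0088],
 [-0.0088, 0.0702]].

Step 4 — quadratic form (x̄ - mu_0)^T · S^{-1} · (x̄ - mu_0):
  S^{-1} · (x̄ - mu_0) = (-0.0123, 0.0983),
  (x̄ - mu_0)^T · [...] = (0)·(-0.0123) + (1.4)·(0.0983) = 0.1377.

Step 5 — scale by n: T² = 5 · 0.1377 = 0.6883.

T² ≈ 0.6883


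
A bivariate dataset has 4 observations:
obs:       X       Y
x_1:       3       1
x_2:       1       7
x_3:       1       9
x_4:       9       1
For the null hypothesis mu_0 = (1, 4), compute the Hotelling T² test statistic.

Step 1 — sample mean vector:
  mean(X) = (3 + 1 + 1 + 9) / 4 = 14/4 = 3.5
  mean(Y) = (1 + 7 + 9 + 1) / 4 = 18/4 = 4.5
  x̄ = (3.5, 4.5),  deviation x̄ - mu_0 = (3.5, 4.5) - (1, 4) = (2.5, 0.5).

Step 2 — sample covariance matrix, S[i,j] = (1/(n-1)) · Σ_k (x_{k,i} - mean_i) · (x_{k,j} - mean_j), divisor n-1 = 3:
  S[X,X] = ((-0.5)·(-0.5) + (-2.5)·(-2.5) + (-2.5)·(-2.5) + (5.5)·(5.5)) / 3 = 43/3 = 14.3333
  S[X,Y] = ((-0.5)·(-3.5) + (-2.5)·(2.5) + (-2.5)·(4.5) + (5.5)·(-3.5)) / 3 = -35/3 = -11.6667
  S[Y,Y] = ((-3.5)·(-3.5) + (2.5)·(2.5) + (4.5)·(4.5) + (-3.5)·(-3.5)) / 3 = 51/3 = 17
  S = [[14.3333, -11.6667],
 [-11.6667, 17]].

Step 3 — invert S. det(S) = 14.3333·17 - (-11.6667)² = 107.5556.
  S^{-1} = (1/det) · [[d, -b], [-b, a]] = [[0.1581, 0.1085],
 [0.1085, 0.1333]].

Step 4 — quadratic form (x̄ - mu_0)^T · S^{-1} · (x̄ - mu_0):
  S^{-1} · (x̄ - mu_0) = (0.4494, 0.3378),
  (x̄ - mu_0)^T · [...] = (2.5)·(0.4494) + (0.5)·(0.3378) = 1.2924.

Step 5 — scale by n: T² = 4 · 1.2924 = 5.1694.

T² ≈ 5.1694


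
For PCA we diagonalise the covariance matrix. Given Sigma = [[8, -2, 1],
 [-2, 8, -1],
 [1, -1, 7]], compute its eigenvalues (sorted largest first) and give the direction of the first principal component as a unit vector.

Step 1 — characteristic polynomial p(λ) = det(λI - Sigma) = λ³ - tr·λ² + c_1·λ - det, where tr = trace, c_1 = sum of the principal 2×2 minors, det = det(Sigma):
  tr = 8 + 8 + 7 = 23,
  c_1 = (8·8 - (-2)²) + (8·7 - (1)²) + (8·7 - (-1)²) = 60 + 55 + 55 = 170,
  det = 8·(8·7 - (-1)²) - (-2)·((-2)·7 - (-1)·(1)) + (1)·((-2)·(-1) - 8·(1)) = 8·(55) - (-2)·(-13) + (1)·(-6) = 408.
  So p(λ) = λ³ - 23λ² + 170λ - 408.
Step 2 — look for an integer root (rational root theorem: any rational root is an integer divisor of 408). Testing λ = 6:
  p(6) = 216 - 828 + 1020 - 408 = 0  ✓
  Dividing out (λ - 6): p(λ) = (λ - 6)(λ² - 17λ + 68).
Step 3 — remaining eigenvalues from the quadratic λ² - 17λ + 68 = 0:
  Δ = 17² - 4·68 = 289 - 272 = 17,  λ = (17 ± √17)/2 = (17 ± 4.1231)/2 ≈ 10.5616 or 6.4384.
  Sorted: λ_1 = 10.5616,  λ_2 = 6.4384,  λ_3 = 6  (check: sum = 23 = tr ✓).

Step 4 — unit eigenvector for λ_1 ≈ 10.5616: v spans the null space of (Sigma - λ_1 I), whose rows are
  r_1 = (-2.5616, -2, 1),  r_2 = (-2, -2.5616, -1),  r_3 = (1, -1, -3.5616).
  v is orthogonal to every row, so take v ∝ r_1 × r_2 = ((-2)·(-1) - (1)·(-2.5616), (1)·(-2) - (-2.5616)·(-1), (-2.5616)·(-2.5616) - (-2)·(-2)) ≈ (4.5616, -4.5616, 2.5616).
  Let u = (4.5616, -4.5616, 2.5616).
  ||u|| = √((4.5616)² + (-4.5616)² + (2.5616)²) = √(48.1771) ≈ 6.941,  v_1 = u/||u|| ≈ (0.6572, -0.6572, 0.369) (||v_1|| = 1).

λ_1 = 10.5616,  λ_2 = 6.4384,  λ_3 = 6;  v_1 ≈ (0.6572, -0.6572, 0.369)


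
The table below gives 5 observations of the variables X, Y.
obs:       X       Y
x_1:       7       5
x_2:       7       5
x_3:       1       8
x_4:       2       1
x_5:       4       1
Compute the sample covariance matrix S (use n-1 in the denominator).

Step 1 — column means:
  mean(X) = (7 + 7 + 1 + 2 + 4) / 5 = 21/5 = 4.2
  mean(Y) = (5 + 5 + 8 + 1 + 1) / 5 = 20/5 = 4

Step 2 — sample covariance S[i,j] = (1/(n-1)) · Σ_k (x_{k,i} - mean_i) · (x_{k,j} - mean_j), with n-1 = 4.
  S[X,X] = ((2.8)·(2.8) + (2.8)·(2.8) + (-3.2)·(-3.2) + (-2.2)·(-2.2) + (-0.2)·(-0.2)) / 4 = 30.8/4 = 7.7
  S[X,Y] = ((2.8)·(1) + (2.8)·(1) + (-3.2)·(4) + (-2.2)·(-3) + (-0.2)·(-3)) / 4 = 0/4 = 0
  S[Y,Y] = ((1)·(1) + (1)·(1) + (4)·(4) + (-3)·(-3) + (-3)·(-3)) / 4 = 36/4 = 9

S is symmetric (S[j,i] = S[i,j]). Assembling:

S = [[7.7, 0],
 [0, 9]]


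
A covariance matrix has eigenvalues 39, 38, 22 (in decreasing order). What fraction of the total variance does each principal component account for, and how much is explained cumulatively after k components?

Step 1 — total variance = trace(Sigma) = Σ λ_i = 39 + 38 + 22 = 99.

Step 2 — fraction explained by component i = λ_i / Σ λ:
  PC1: 39/99 = 0.3939
  PC2: 38/99 = 0.3838
  PC3: 22/99 = 0.2222

Step 3 — cumulative fraction after k components = (λ_1 + ... + λ_k) / Σ λ:
  k = 1: 39/99 = 0.3939
  k = 2: (39 + 38)/99 = 77/99 = 0.7778
  k = 3: (39 + 38 + 22)/99 = 99/99 = 1

Summary (fraction, with percent):

explained: PC1 0.3939 (39.39%), PC2 0.3838 (38.38%), PC3 0.2222 (22.22%);  cumulative: 0.3939, 0.7778, 1


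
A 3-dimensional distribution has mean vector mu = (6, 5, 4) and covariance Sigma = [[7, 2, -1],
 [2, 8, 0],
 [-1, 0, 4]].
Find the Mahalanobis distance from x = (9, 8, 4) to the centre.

Step 1 — centre the observation: (x - mu) = (3, 3, 0).

Step 2 — invert Sigma (cofactor / det for 3×3, or solve directly):
  Sigma^{-1} = [[0.16, -0.04, 0.04],
 [-0.04, 0.135, -0.01],
 [0.04, -0.01, 0.26]].

Step 3 — form the quadratic (x - mu)^T · Sigma^{-1} · (x - mu):
  Sigma^{-1} · (x - mu) = (0.36, 0.285, 0.09).
  (x - mu)^T · [Sigma^{-1} · (x - mu)] = (3)·(0.36) + (3)·(0.285) + (0)·(0.09) = 1.935.

Step 4 — take square root: d = √(1.935) ≈ 1.391.

d(x, mu) = √(1.935) ≈ 1.391


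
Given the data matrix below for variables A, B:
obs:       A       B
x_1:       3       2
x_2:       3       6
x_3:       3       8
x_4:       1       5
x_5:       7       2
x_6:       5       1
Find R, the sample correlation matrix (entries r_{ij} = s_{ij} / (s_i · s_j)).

Step 1 — column means:
  mean(A) = (3 + 3 + 3 + 1 + 7 + 5) / 6 = 22/6 = 3.6667
  mean(B) = (2 + 6 + 8 + 5 + 2 + 1) / 6 = 24/6 = 4

Step 2 — sample variances and covariances s[i,j] = (1/(n-1)) · Σ_k (x_{k,i} - mean_i) · (x_{k,j} - mean_j), with n-1 = 5:
  s[A,A] = ((-0.6667)·(-0.6667) + (-0.6667)·(-0.6667) + (-0.6667)·(-0.6667) + (-2.6667)·(-2.6667) + (3.3333)·(3.3333) + (1.3333)·(1.3333)) / 5 = 21.3333/5 = 4.2667
  s[A,B] = ((-0.6667)·(-2) + (-0.6667)·(2) + (-0.6667)·(4) + (-2.6667)·(1) + (3.3333)·(-2) + (1.3333)·(-3)) / 5 = -16/5 = -3.2
  s[B,B] = ((-2)·(-2) + (2)·(2) + (4)·(4) + (1)·(1) + (-2)·(-2) + (-3)·(-3)) / 5 = 38/5 = 7.6
  Sample standard deviations s_i = √(s[i,i]):
  s(A) = √(4.2667) = 2.0656
  s(B) = √(7.6) = 2.7568

Step 3 — r_{ij} = s_{ij} / (s_i · s_j):
  r[A,A] = 1 (diagonal).
  r[A,B] = -3.2 / (2.0656 · 2.7568) = -3.2 / 5.6944 = -0.562
  r[B,B] = 1 (diagonal).

R is symmetric with unit diagonal. Assembling:

R = [[1, -0.562],
 [-0.562, 1]]


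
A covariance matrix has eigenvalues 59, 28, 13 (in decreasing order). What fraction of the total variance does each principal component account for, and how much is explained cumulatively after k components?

Step 1 — total variance = trace(Sigma) = Σ λ_i = 59 + 28 + 13 = 100.

Step 2 — fraction explained by component i = λ_i / Σ λ:
  PC1: 59/100 = 0.59
  PC2: 28/100 = 0.28
  PC3: 13/100 = 0.13

Step 3 — cumulative fraction after k components = (λ_1 + ... + λ_k) / Σ λ:
  k = 1: 59/100 = 0.59
  k = 2: (59 + 28)/100 = 87/100 = 0.87
  k = 3: (59 + 28 + 13)/100 = 100/100 = 1

Summary (fraction, with percent):

explained: PC1 0.59 (59%), PC2 0.28 (28%), PC3 0.13 (13%);  cumulative: 0.59, 0.87, 1


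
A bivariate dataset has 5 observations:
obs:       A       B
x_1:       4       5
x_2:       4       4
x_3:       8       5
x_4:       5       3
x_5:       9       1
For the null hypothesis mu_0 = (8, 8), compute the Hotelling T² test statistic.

Step 1 — sample mean vector:
  mean(A) = (4 + 4 + 8 + 5 + 9) / 5 = 30/5 = 6
  mean(B) = (5 + 4 + 5 + 3 + 1) / 5 = 18/5 = 3.6
  x̄ = (6, 3.6),  deviation x̄ - mu_0 = (6, 3.6) - (8, 8) = (-2, -4.4).

Step 2 — sample covariance matrix, S[i,j] = (1/(n-1)) · Σ_k (x_{k,i} - mean_i) · (x_{k,j} - mean_j), divisor n-1 = 4:
  S[A,A] = ((-2)·(-2) + (-2)·(-2) + (2)·(2) + (-1)·(-1) + (3)·(3)) / 4 = 22/4 = 5.5
  S[A,B] = ((-2)·(1.4) + (-2)·(0.4) + (2)·(1.4) + (-1)·(-0.6) + (3)·(-2.6)) / 4 = -8/4 = -2
  S[B,B] = ((1.4)·(1.4) + (0.4)·(0.4) + (1.4)·(1.4) + (-0.6)·(-0.6) + (-2.6)·(-2.6)) / 4 = 11.2/4 = 2.8
  S = [[5.5, -2],
 [-2, 2.8]].

Step 3 — invert S. det(S) = 5.5·2.8 - (-2)² = 11.4.
  S^{-1} = (1/det) · [[d, -b], [-b, a]] = [[0.2456, 0.1754],
 [0.1754, 0.4825]].

Step 4 — quadratic form (x̄ - mu_0)^T · S^{-1} · (x̄ - mu_0):
  S^{-1} · (x̄ - mu_0) = (-1.2632, -2.4737),
  (x̄ - mu_0)^T · [...] = (-2)·(-1.2632) + (-4.4)·(-2.4737) = 13.4105.

Step 5 — scale by n: T² = 5 · 13.4105 = 67.0526.

T² ≈ 67.0526


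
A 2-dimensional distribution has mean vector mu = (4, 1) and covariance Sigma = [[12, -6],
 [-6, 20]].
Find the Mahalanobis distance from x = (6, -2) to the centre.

Step 1 — centre the observation: (x - mu) = (2, -3).

Step 2 — invert Sigma. det(Sigma) = 12·20 - (-6)² = 204.
  Sigma^{-1} = (1/det) · [[d, -b], [-b, a]] = [[0.098, 0.0294],
 [0.0294, 0.0588]].

Step 3 — form the quadratic (x - mu)^T · Sigma^{-1} · (x - mu):
  Sigma^{-1} · (x - mu) = (0.1078, -0.1176).
  (x - mu)^T · [Sigma^{-1} · (x - mu)] = (2)·(0.1078) + (-3)·(-0.1176) = 0.5686.

Step 4 — take square root: d = √(0.5686) ≈ 0.7541.

d(x, mu) = √(0.5686) ≈ 0.7541


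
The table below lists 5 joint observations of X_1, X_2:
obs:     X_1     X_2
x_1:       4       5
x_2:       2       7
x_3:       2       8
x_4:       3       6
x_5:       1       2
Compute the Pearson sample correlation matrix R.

Step 1 — column means:
  mean(X_1) = (4 + 2 + 2 + 3 + 1) / 5 = 12/5 = 2.4
  mean(X_2) = (5 + 7 + 8 + 6 + 2) / 5 = 28/5 = 5.6

Step 2 — sample variances and covariances s[i,j] = (1/(n-1)) · Σ_k (x_{k,i} - mean_i) · (x_{k,j} - mean_j), with n-1 = 4:
  s[X_1,X_1] = ((1.6)·(1.6) + (-0.4)·(-0.4) + (-0.4)·(-0.4) + (0.6)·(0.6) + (-1.4)·(-1.4)) / 4 = 5.2/4 = 1.3
  s[X_1,X_2] = ((1.6)·(-0.6) + (-0.4)·(1.4) + (-0.4)·(2.4) + (0.6)·(0.4) + (-1.4)·(-3.6)) / 4 = 2.8/4 = 0.7
  s[X_2,X_2] = ((-0.6)·(-0.6) + (1.4)·(1.4) + (2.4)·(2.4) + (0.4)·(0.4) + (-3.6)·(-3.6)) / 4 = 21.2/4 = 5.3
  Sample standard deviations s_i = √(s[i,i]):
  s(X_1) = √(1.3) = 1.1402
  s(X_2) = √(5.3) = 2.3022

Step 3 — r_{ij} = s_{ij} / (s_i · s_j):
  r[X_1,X_1] = 1 (diagonal).
  r[X_1,X_2] = 0.7 / (1.1402 · 2.3022) = 0.7 / 2.6249 = 0.2667
  r[X_2,X_2] = 1 (diagonal).

R is symmetric with unit diagonal. Assembling:

R = [[1, 0.2667],
 [0.2667, 1]]


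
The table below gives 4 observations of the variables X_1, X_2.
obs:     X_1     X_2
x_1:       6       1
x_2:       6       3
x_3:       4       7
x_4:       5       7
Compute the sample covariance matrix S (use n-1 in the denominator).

Step 1 — column means:
  mean(X_1) = (6 + 6 + 4 + 5) / 4 = 21/4 = 5.25
  mean(X_2) = (1 + 3 + 7 + 7) / 4 = 18/4 = 4.5

Step 2 — sample covariance S[i,j] = (1/(n-1)) · Σ_k (x_{k,i} - mean_i) · (x_{k,j} - mean_j), with n-1 = 3.
  S[X_1,X_1] = ((0.75)·(0.75) + (0.75)·(0.75) + (-1.25)·(-1.25) + (-0.25)·(-0.25)) / 3 = 2.75/3 = 0.9167
  S[X_1,X_2] = ((0.75)·(-3.5) + (0.75)·(-1.5) + (-1.25)·(2.5) + (-0.25)·(2.5)) / 3 = -7.5/3 = -2.5
  S[X_2,X_2] = ((-3.5)·(-3.5) + (-1.5)·(-1.5) + (2.5)·(2.5) + (2.5)·(2.5)) / 3 = 27/3 = 9

S is symmetric (S[j,i] = S[i,j]). Assembling:

S = [[0.9167, -2.5],
 [-2.5, 9]]


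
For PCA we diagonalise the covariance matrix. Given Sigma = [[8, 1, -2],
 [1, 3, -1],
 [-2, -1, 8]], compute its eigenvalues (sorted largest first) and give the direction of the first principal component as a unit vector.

Step 1 — characteristic polynomial p(λ) = det(λI - Sigma) = λ³ - tr·λ² + c_1·λ - det, where tr = trace, c_1 = sum of the principal 2×2 minors, det = det(Sigma):
  tr = 8 + 3 + 8 = 19,
  c_1 = (8·3 - (1)²) + (8·8 - (-2)²) + (3·8 - (-1)²) = 23 + 60 + 23 = 106,
  det = 8·(3·8 - (-1)²) - (1)·((1)·8 - (-1)·(-2)) + (-2)·((1)·(-1) - 3·(-2)) = 8·(23) - (1)·(6) + (-2)·(5) = 168.
  So p(λ) = λ³ - 19λ² + 106λ - 168.
Step 2 — look for an integer root (rational root theorem: any rational root is an integer divisor of 168). Testing λ = 6:
  p(6) = 216 - 684 + 636 - 168 = 0  ✓
  Dividing out (λ - 6): p(λ) = (λ - 6)(λ² - 13λ + 28).
Step 3 — remaining eigenvalues from the quadratic λ² - 13λ + 28 = 0:
  Δ = 13² - 4·28 = 169 - 112 = 57,  λ = (13 ± √57)/2 = (13 ± 7.5498)/2 ≈ 10.2749 or 2.7251.
  Sorted: λ_1 = 10.2749,  λ_2 = 6,  λ_3 = 2.7251  (check: sum = 19 = tr ✓).

Step 4 — unit eigenvector for λ_1 ≈ 10.2749: v spans the null space of (Sigma - λ_1 I), whose rows are
  r_1 = (-2.2749, 1, -2),  r_2 = (1, -7.2749, -1),  r_3 = (-2, -1, -2.2749).
  v is orthogonal to every row, so take v ∝ r_1 × r_2 = ((1)·(-1) - (-2)·(-7.2749), (-2)·(1) - (-2.2749)·(-1), (-2.2749)·(-7.2749) - (1)·(1)) ≈ (-15.5498, -4.2749, 15.5498).
  Rescale (multiply by -1 so the first nonzero entry is positive): u = (15.5498, 4.2749, -15.5498).
  ||u|| = √((15.5498)² + (4.2749)² + (-15.5498)²) = √(501.8696) ≈ 22.4024,  v_1 = u/||u|| ≈ (0.6941, 0.1908, -0.6941) (||v_1|| = 1).

λ_1 = 10.2749,  λ_2 = 6,  λ_3 = 2.7251;  v_1 ≈ (0.6941, 0.1908, -0.6941)


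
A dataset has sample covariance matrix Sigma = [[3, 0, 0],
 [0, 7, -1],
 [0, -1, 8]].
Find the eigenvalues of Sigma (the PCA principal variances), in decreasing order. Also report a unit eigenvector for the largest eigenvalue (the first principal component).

Step 1 — characteristic polynomial p(λ) = det(λI - Sigma) = λ³ - tr·λ² + c_1·λ - det, where tr = trace, c_1 = sum of the principal 2×2 minors, det = det(Sigma):
  tr = 3 + 7 + 8 = 18,
  c_1 = (3·7 - (0)²) + (3·8 - (0)²) + (7·8 - (-1)²) = 21 + 24 + 55 = 100,
  det = 3·(7·8 - (-1)²) - (0)·((0)·8 - (-1)·(0)) + (0)·((0)·(-1) - 7·(0)) = 3·(55) - (0)·(0) + (0)·(0) = 165.
  So p(λ) = λ³ - 18λ² + 100λ - 165.
Step 2 — look for an integer root (rational root theorem: any rational root is an integer divisor of 165). Testing λ = 3:
  p(3) = 27 - 162 + 300 - 165 = 0  ✓
  Dividing out (λ - 3): p(λ) = (λ - 3)(λ² - 15λ + 55).
Step 3 — remaining eigenvalues from the quadratic λ² - 15λ + 55 = 0:
  Δ = 15² - 4·55 = 225 - 220 = 5,  λ = (15 ± √5)/2 = (15 ± 2.2361)/2 ≈ 8.618 or 6.382.
  Sorted: λ_1 = 8.618,  λ_2 = 6.382,  λ_3 = 3  (check: sum = 18 = tr ✓).

Step 4 — unit eigenvector for λ_1 ≈ 8.618: v spans the null space of (Sigma - λ_1 I), whose rows are
  r_1 = (-5.618, 0, 0),  r_2 = (0, -1.618, -1),  r_3 = (0, -1, -0.618).
  v is orthogonal to every row, so take v ∝ r_1 × r_2 = ((0)·(-1) - (0)·(-1.618), (0)·(0) - (-5.618)·(-1), (-5.618)·(-1.618) - (0)·(0)) ≈ (0, -5.618, 9.0902).
  Rescale (multiply by -1 so the first nonzero entry is positive): u = (0, 5.618, -9.0902).
  ||u|| = √((0)² + (5.618)² + (-9.0902)²) = √(114.1935) ≈ 10.6861,  v_1 = u/||u|| ≈ (0, 0.5257, -0.8507) (||v_1|| = 1).

λ_1 = 8.618,  λ_2 = 6.382,  λ_3 = 3;  v_1 ≈ (0, 0.5257, -0.8507)


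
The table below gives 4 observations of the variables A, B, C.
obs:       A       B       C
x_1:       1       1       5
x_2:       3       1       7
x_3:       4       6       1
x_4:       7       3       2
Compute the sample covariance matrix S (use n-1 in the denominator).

Step 1 — column means:
  mean(A) = (1 + 3 + 4 + 7) / 4 = 15/4 = 3.75
  mean(B) = (1 + 1 + 6 + 3) / 4 = 11/4 = 2.75
  mean(C) = (5 + 7 + 1 + 2) / 4 = 15/4 = 3.75

Step 2 — sample covariance S[i,j] = (1/(n-1)) · Σ_k (x_{k,i} - mean_i) · (x_{k,j} - mean_j), with n-1 = 3.
  S[A,A] = ((-2.75)·(-2.75) + (-0.75)·(-0.75) + (0.25)·(0.25) + (3.25)·(3.25)) / 3 = 18.75/3 = 6.25
  S[A,B] = ((-2.75)·(-1.75) + (-0.75)·(-1.75) + (0.25)·(3.25) + (3.25)·(0.25)) / 3 = 7.75/3 = 2.5833
  S[A,C] = ((-2.75)·(1.25) + (-0.75)·(3.25) + (0.25)·(-2.75) + (3.25)·(-1.75)) / 3 = -12.25/3 = -4.0833
  S[B,B] = ((-1.75)·(-1.75) + (-1.75)·(-1.75) + (3.25)·(3.25) + (0.25)·(0.25)) / 3 = 16.75/3 = 5.5833
  S[B,C] = ((-1.75)·(1.25) + (-1.75)·(3.25) + (3.25)·(-2.75) + (0.25)·(-1.75)) / 3 = -17.25/3 = -5.75
  S[C,C] = ((1.25)·(1.25) + (3.25)·(3.25) + (-2.75)·(-2.75) + (-1.75)·(-1.75)) / 3 = 22.75/3 = 7.5833

S is symmetric (S[j,i] = S[i,j]). Assembling:

S = [[6.25, 2.5833, -4.0833],
 [2.5833, 5.5833, -5.75],
 [-4.0833, -5.75, 7.5833]]


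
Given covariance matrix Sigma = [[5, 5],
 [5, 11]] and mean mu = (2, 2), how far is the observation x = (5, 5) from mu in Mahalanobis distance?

Step 1 — centre the observation: (x - mu) = (3, 3).

Step 2 — invert Sigma. det(Sigma) = 5·11 - (5)² = 30.
  Sigma^{-1} = (1/det) · [[d, -b], [-b, a]] = [[0.3667, -0.1667],
 [-0.1667, 0.1667]].

Step 3 — form the quadratic (x - mu)^T · Sigma^{-1} · (x - mu):
  Sigma^{-1} · (x - mu) = (0.6, 0).
  (x - mu)^T · [Sigma^{-1} · (x - mu)] = (3)·(0.6) + (3)·(0) = 1.8.

Step 4 — take square root: d = √(1.8) ≈ 1.3416.

d(x, mu) = √(1.8) ≈ 1.3416


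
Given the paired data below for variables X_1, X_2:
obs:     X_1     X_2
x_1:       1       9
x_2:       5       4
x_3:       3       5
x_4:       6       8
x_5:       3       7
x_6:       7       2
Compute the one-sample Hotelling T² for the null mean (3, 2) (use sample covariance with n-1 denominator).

Step 1 — sample mean vector:
  mean(X_1) = (1 + 5 + 3 + 6 + 3 + 7) / 6 = 25/6 = 4.1667
  mean(X_2) = (9 + 4 + 5 + 8 + 7 + 2) / 6 = 35/6 = 5.8333
  x̄ = (4.1667, 5.8333),  deviation x̄ - mu_0 = (4.1667, 5.8333) - (3, 2) = (1.1667, 3.8333).

Step 2 — sample covariance matrix, S[i,j] = (1/(n-1)) · Σ_k (x_{k,i} - mean_i) · (x_{k,j} - mean_j), divisor n-1 = 5:
  S[X_1,X_1] = ((-3.1667)·(-3.1667) + (0.8333)·(0.8333) + (-1.1667)·(-1.1667) + (1.8333)·(1.8333) + (-1.1667)·(-1.1667) + (2.8333)·(2.8333)) / 5 = 24.8333/5 = 4.9667
  S[X_1,X_2] = ((-3.1667)·(3.1667) + (0.8333)·(-1.8333) + (-1.1667)·(-0.8333) + (1.8333)·(2.1667) + (-1.1667)·(1.1667) + (2.8333)·(-3.8333)) / 5 = -18.8333/5 = -3.7667
  S[X_2,X_2] = ((3.1667)·(3.1667) + (-1.8333)·(-1.8333) + (-0.8333)·(-0.8333) + (2.1667)·(2.1667) + (1.1667)·(1.1667) + (-3.8333)·(-3.8333)) / 5 = 34.8333/5 = 6.9667
  S = [[4.9667, -3.7667],
 [-3.7667, 6.9667]].

Step 3 — invert S. det(S) = 4.9667·6.9667 - (-3.7667)² = 20.4133.
  S^{-1} = (1/det) · [[d, -b], [-b, a]] = [[0.3413, 0.1845],
 [0.1845, 0.2433]].

Step 4 — quadratic form (x̄ - mu_0)^T · S^{-1} · (x̄ - mu_0):
  S^{-1} · (x̄ - mu_0) = (1.1055, 1.1479),
  (x̄ - mu_0)^T · [...] = (1.1667)·(1.1055) + (3.8333)·(1.1479) = 5.6902.

Step 5 — scale by n: T² = 6 · 5.6902 = 34.1411.

T² ≈ 34.1411


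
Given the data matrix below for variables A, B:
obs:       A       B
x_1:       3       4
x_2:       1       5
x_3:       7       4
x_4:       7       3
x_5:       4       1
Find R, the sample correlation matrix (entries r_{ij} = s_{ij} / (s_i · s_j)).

Step 1 — column means:
  mean(A) = (3 + 1 + 7 + 7 + 4) / 5 = 22/5 = 4.4
  mean(B) = (4 + 5 + 4 + 3 + 1) / 5 = 17/5 = 3.4

Step 2 — sample variances and covariances s[i,j] = (1/(n-1)) · Σ_k (x_{k,i} - mean_i) · (x_{k,j} - mean_j), with n-1 = 4:
  s[A,A] = ((-1.4)·(-1.4) + (-3.4)·(-3.4) + (2.6)·(2.6) + (2.6)·(2.6) + (-0.4)·(-0.4)) / 4 = 27.2/4 = 6.8
  s[A,B] = ((-1.4)·(0.6) + (-3.4)·(1.6) + (2.6)·(0.6) + (2.6)·(-0.4) + (-0.4)·(-2.4)) / 4 = -4.8/4 = -1.2
  s[B,B] = ((0.6)·(0.6) + (1.6)·(1.6) + (0.6)·(0.6) + (-0.4)·(-0.4) + (-2.4)·(-2.4)) / 4 = 9.2/4 = 2.3
  Sample standard deviations s_i = √(s[i,i]):
  s(A) = √(6.8) = 2.6077
  s(B) = √(2.3) = 1.5166

Step 3 — r_{ij} = s_{ij} / (s_i · s_j):
  r[A,A] = 1 (diagonal).
  r[A,B] = -1.2 / (2.6077 · 1.5166) = -1.2 / 3.9547 = -0.3034
  r[B,B] = 1 (diagonal).

R is symmetric with unit diagonal. Assembling:

R = [[1, -0.3034],
 [-0.3034, 1]]


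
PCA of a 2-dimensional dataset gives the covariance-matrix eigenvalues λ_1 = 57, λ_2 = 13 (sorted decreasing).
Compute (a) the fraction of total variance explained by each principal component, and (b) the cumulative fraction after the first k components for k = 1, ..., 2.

Step 1 — total variance = trace(Sigma) = Σ λ_i = 57 + 13 = 70.

Step 2 — fraction explained by component i = λ_i / Σ λ:
  PC1: 57/70 = 0.8143
  PC2: 13/70 = 0.1857

Step 3 — cumulative fraction after k components = (λ_1 + ... + λ_k) / Σ λ:
  k = 1: 57/70 = 0.8143
  k = 2: (57 + 13)/70 = 70/70 = 1

Summary (fraction, with percent):

explained: PC1 0.8143 (81.43%), PC2 0.1857 (18.57%);  cumulative: 0.8143, 1


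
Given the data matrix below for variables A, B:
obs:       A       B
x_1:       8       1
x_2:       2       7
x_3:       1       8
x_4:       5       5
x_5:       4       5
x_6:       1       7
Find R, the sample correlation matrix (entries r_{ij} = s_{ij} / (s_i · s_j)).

Step 1 — column means:
  mean(A) = (8 + 2 + 1 + 5 + 4 + 1) / 6 = 21/6 = 3.5
  mean(B) = (1 + 7 + 8 + 5 + 5 + 7) / 6 = 33/6 = 5.5

Step 2 — sample variances and covariances s[i,j] = (1/(n-1)) · Σ_k (x_{k,i} - mean_i) · (x_{k,j} - mean_j), with n-1 = 5:
  s[A,A] = ((4.5)·(4.5) + (-1.5)·(-1.5) + (-2.5)·(-2.5) + (1.5)·(1.5) + (0.5)·(0.5) + (-2.5)·(-2.5)) / 5 = 37.5/5 = 7.5
  s[A,B] = ((4.5)·(-4.5) + (-1.5)·(1.5) + (-2.5)·(2.5) + (1.5)·(-0.5) + (0.5)·(-0.5) + (-2.5)·(1.5)) / 5 = -33.5/5 = -6.7
  s[B,B] = ((-4.5)·(-4.5) + (1.5)·(1.5) + (2.5)·(2.5) + (-0.5)·(-0.5) + (-0.5)·(-0.5) + (1.5)·(1.5)) / 5 = 31.5/5 = 6.3
  Sample standard deviations s_i = √(s[i,i]):
  s(A) = √(7.5) = 2.7386
  s(B) = √(6.3) = 2.51

Step 3 — r_{ij} = s_{ij} / (s_i · s_j):
  r[A,A] = 1 (diagonal).
  r[A,B] = -6.7 / (2.7386 · 2.51) = -6.7 / 6.8739 = -0.9747
  r[B,B] = 1 (diagonal).

R is symmetric with unit diagonal. Assembling:

R = [[1, -0.9747],
 [-0.9747, 1]]


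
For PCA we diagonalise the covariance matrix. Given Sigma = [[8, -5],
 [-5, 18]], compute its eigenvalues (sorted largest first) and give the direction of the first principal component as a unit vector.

Step 1 — characteristic polynomial of 2×2 Sigma:
  det(Sigma - λI) = λ² - trace · λ + det = 0.
  trace = 8 + 18 = 26, det = 8·18 - (-5)² = 119.
Step 2 — discriminant:
  Δ = trace² - 4·det = 676 - 476 = 200.
Step 3 — eigenvalues:
  λ = (trace ± √Δ)/2 = (26 ± 14.1421)/2,
  λ_1 = 20.0711,  λ_2 = 5.9289.

Step 4 — unit eigenvector for λ_1: solve (Sigma - λ_1 I)v = 0. First row:
  (8 - 20.0711)·v_x + (-5)·v_y = 0, i.e. (-12.0711)·v_x + (-5)·v_y = 0,
  so v ∝ (b, λ_1 - a) = (-5, 12.0711); multiply by -1 so the first entry is positive: u = (5, -12.0711).
  ||u|| = √((5)² + (-12.0711)²) = √(170.7107) ≈ 13.0656,
  v_1 = u/||u|| ≈ (0.3827, -0.9239) (||v_1|| = 1).

λ_1 = 20.0711,  λ_2 = 5.9289;  v_1 ≈ (0.3827, -0.9239)


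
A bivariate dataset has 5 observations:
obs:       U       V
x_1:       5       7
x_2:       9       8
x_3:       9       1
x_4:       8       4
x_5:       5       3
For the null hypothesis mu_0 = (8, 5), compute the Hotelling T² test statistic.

Step 1 — sample mean vector:
  mean(U) = (5 + 9 + 9 + 8 + 5) / 5 = 36/5 = 7.2
  mean(V) = (7 + 8 + 1 + 4 + 3) / 5 = 23/5 = 4.6
  x̄ = (7.2, 4.6),  deviation x̄ - mu_0 = (7.2, 4.6) - (8, 5) = (-0.8, -0.4).

Step 2 — sample covariance matrix, S[i,j] = (1/(n-1)) · Σ_k (x_{k,i} - mean_i) · (x_{k,j} - mean_j), divisor n-1 = 4:
  S[U,U] = ((-2.2)·(-2.2) + (1.8)·(1.8) + (1.8)·(1.8) + (0.8)·(0.8) + (-2.2)·(-2.2)) / 4 = 16.8/4 = 4.2
  S[U,V] = ((-2.2)·(2.4) + (1.8)·(3.4) + (1.8)·(-3.6) + (0.8)·(-0.6) + (-2.2)·(-1.6)) / 4 = -2.6/4 = -0.65
  S[V,V] = ((2.4)·(2.4) + (3.4)·(3.4) + (-3.6)·(-3.6) + (-0.6)·(-0.6) + (-1.6)·(-1.6)) / 4 = 33.2/4 = 8.3
  S = [[4.2, -0.65],
 [-0.65, 8.3]].

Step 3 — invert S. det(S) = 4.2·8.3 - (-0.65)² = 34.4375.
  S^{-1} = (1/det) · [[d, -b], [-b, a]] = [[0.241, 0.0189],
 [0.0189, 0.122]].

Step 4 — quadratic form (x̄ - mu_0)^T · S^{-1} · (x̄ - mu_0):
  S^{-1} · (x̄ - mu_0) = (-0.2004, -0.0639),
  (x̄ - mu_0)^T · [...] = (-0.8)·(-0.2004) + (-0.4)·(-0.0639) = 0.1858.

Step 5 — scale by n: T² = 5 · 0.1858 = 0.9292.

T² ≈ 0.9292


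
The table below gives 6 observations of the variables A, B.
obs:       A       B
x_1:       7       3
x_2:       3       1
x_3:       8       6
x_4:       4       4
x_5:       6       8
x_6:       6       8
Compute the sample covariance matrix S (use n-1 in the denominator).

Step 1 — column means:
  mean(A) = (7 + 3 + 8 + 4 + 6 + 6) / 6 = 34/6 = 5.6667
  mean(B) = (3 + 1 + 6 + 4 + 8 + 8) / 6 = 30/6 = 5

Step 2 — sample covariance S[i,j] = (1/(n-1)) · Σ_k (x_{k,i} - mean_i) · (x_{k,j} - mean_j), with n-1 = 5.
  S[A,A] = ((1.3333)·(1.3333) + (-2.6667)·(-2.6667) + (2.3333)·(2.3333) + (-1.6667)·(-1.6667) + (0.3333)·(0.3333) + (0.3333)·(0.3333)) / 5 = 17.3333/5 = 3.4667
  S[A,B] = ((1.3333)·(-2) + (-2.6667)·(-4) + (2.3333)·(1) + (-1.6667)·(-1) + (0.3333)·(3) + (0.3333)·(3)) / 5 = 14/5 = 2.8
  S[B,B] = ((-2)·(-2) + (-4)·(-4) + (1)·(1) + (-1)·(-1) + (3)·(3) + (3)·(3)) / 5 = 40/5 = 8

S is symmetric (S[j,i] = S[i,j]). Assembling:

S = [[3.4667, 2.8],
 [2.8, 8]]


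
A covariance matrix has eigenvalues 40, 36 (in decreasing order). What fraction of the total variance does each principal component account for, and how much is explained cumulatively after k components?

Step 1 — total variance = trace(Sigma) = Σ λ_i = 40 + 36 = 76.

Step 2 — fraction explained by component i = λ_i / Σ λ:
  PC1: 40/76 = 0.5263
  PC2: 36/76 = 0.4737

Step 3 — cumulative fraction after k components = (λ_1 + ... + λ_k) / Σ λ:
  k = 1: 40/76 = 0.5263
  k = 2: (40 + 36)/76 = 76/76 = 1

Summary (fraction, with percent):

explained: PC1 0.5263 (52.63%), PC2 0.4737 (47.37%);  cumulative: 0.5263, 1


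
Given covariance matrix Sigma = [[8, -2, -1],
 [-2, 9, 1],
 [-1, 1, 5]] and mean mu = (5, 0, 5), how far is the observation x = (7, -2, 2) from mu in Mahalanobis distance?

Step 1 — centre the observation: (x - mu) = (2, -2, -3).

Step 2 — invert Sigma (cofactor / det for 3×3, or solve directly):
  Sigma^{-1} = [[0.1346, 0.0275, 0.0214],
 [0.0275, 0.1193, -0.0183],
 [0.0214, -0.0183, 0.208]].

Step 3 — form the quadratic (x - mu)^T · Sigma^{-1} · (x - mu):
  Sigma^{-1} · (x - mu) = (0.1498, -0.1284, -0.5443).
  (x - mu)^T · [Sigma^{-1} · (x - mu)] = (2)·(0.1498) + (-2)·(-0.1284) + (-3)·(-0.5443) = 2.1896.

Step 4 — take square root: d = √(2.1896) ≈ 1.4797.

d(x, mu) = √(2.1896) ≈ 1.4797


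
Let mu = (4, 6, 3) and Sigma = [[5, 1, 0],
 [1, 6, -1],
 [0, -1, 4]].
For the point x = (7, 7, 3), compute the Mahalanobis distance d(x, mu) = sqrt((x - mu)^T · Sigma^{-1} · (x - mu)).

Step 1 — centre the observation: (x - mu) = (3, 1, 0).

Step 2 — invert Sigma (cofactor / det for 3×3, or solve directly):
  Sigma^{-1} = [[0.2072, -0.036, -0.009],
 [-0.036, 0.1802, 0.045],
 [-0.009, 0.045, 0.2613]].

Step 3 — form the quadratic (x - mu)^T · Sigma^{-1} · (x - mu):
  Sigma^{-1} · (x - mu) = (0.5856, 0.0721, 0.018).
  (x - mu)^T · [Sigma^{-1} · (x - mu)] = (3)·(0.5856) + (1)·(0.0721) + (0)·(0.018) = 1.8288.

Step 4 — take square root: d = √(1.8288) ≈ 1.3523.

d(x, mu) = √(1.8288) ≈ 1.3523


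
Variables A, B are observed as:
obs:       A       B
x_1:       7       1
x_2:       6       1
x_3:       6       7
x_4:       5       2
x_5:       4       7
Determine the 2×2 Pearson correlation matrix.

Step 1 — column means:
  mean(A) = (7 + 6 + 6 + 5 + 4) / 5 = 28/5 = 5.6
  mean(B) = (1 + 1 + 7 + 2 + 7) / 5 = 18/5 = 3.6

Step 2 — sample variances and covariances s[i,j] = (1/(n-1)) · Σ_k (x_{k,i} - mean_i) · (x_{k,j} - mean_j), with n-1 = 4:
  s[A,A] = ((1.4)·(1.4) + (0.4)·(0.4) + (0.4)·(0.4) + (-0.6)·(-0.6) + (-1.6)·(-1.6)) / 4 = 5.2/4 = 1.3
  s[A,B] = ((1.4)·(-2.6) + (0.4)·(-2.6) + (0.4)·(3.4) + (-0.6)·(-1.6) + (-1.6)·(3.4)) / 4 = -7.8/4 = -1.95
  s[B,B] = ((-2.6)·(-2.6) + (-2.6)·(-2.6) + (3.4)·(3.4) + (-1.6)·(-1.6) + (3.4)·(3.4)) / 4 = 39.2/4 = 9.8
  Sample standard deviations s_i = √(s[i,i]):
  s(A) = √(1.3) = 1.1402
  s(B) = √(9.8) = 3.1305

Step 3 — r_{ij} = s_{ij} / (s_i · s_j):
  r[A,A] = 1 (diagonal).
  r[A,B] = -1.95 / (1.1402 · 3.1305) = -1.95 / 3.5693 = -0.5463
  r[B,B] = 1 (diagonal).

R is symmetric with unit diagonal. Assembling:

R = [[1, -0.5463],
 [-0.5463, 1]]


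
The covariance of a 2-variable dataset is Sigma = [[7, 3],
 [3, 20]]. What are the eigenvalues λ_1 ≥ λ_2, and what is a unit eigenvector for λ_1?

Step 1 — characteristic polynomial of 2×2 Sigma:
  det(Sigma - λI) = λ² - trace · λ + det = 0.
  trace = 7 + 20 = 27, det = 7·20 - (3)² = 131.
Step 2 — discriminant:
  Δ = trace² - 4·det = 729 - 524 = 205.
Step 3 — eigenvalues:
  λ = (trace ± √Δ)/2 = (27 ± 14.3178)/2,
  λ_1 = 20.6589,  λ_2 = 6.3411.

Step 4 — unit eigenvector for λ_1: solve (Sigma - λ_1 I)v = 0. First row:
  (7 - 20.6589)·v_x + (3)·v_y = 0, i.e. (-13.6589)·v_x + (3)·v_y = 0,
  so v ∝ (b, λ_1 - a) = (3, 13.6589) = u.
  ||u|| = √((3)² + (13.6589)²) = √(195.5658) ≈ 13.9845,
  v_1 = u/||u|| ≈ (0.2145, 0.9767) (||v_1|| = 1).

λ_1 = 20.6589,  λ_2 = 6.3411;  v_1 ≈ (0.2145, 0.9767)


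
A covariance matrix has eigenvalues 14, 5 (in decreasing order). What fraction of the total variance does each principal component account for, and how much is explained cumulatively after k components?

Step 1 — total variance = trace(Sigma) = Σ λ_i = 14 + 5 = 19.

Step 2 — fraction explained by component i = λ_i / Σ λ:
  PC1: 14/19 = 0.7368
  PC2: 5/19 = 0.2632

Step 3 — cumulative fraction after k components = (λ_1 + ... + λ_k) / Σ λ:
  k = 1: 14/19 = 0.7368
  k = 2: (14 + 5)/19 = 19/19 = 1

Summary (fraction, with percent):

explained: PC1 0.7368 (73.68%), PC2 0.2632 (26.32%);  cumulative: 0.7368, 1


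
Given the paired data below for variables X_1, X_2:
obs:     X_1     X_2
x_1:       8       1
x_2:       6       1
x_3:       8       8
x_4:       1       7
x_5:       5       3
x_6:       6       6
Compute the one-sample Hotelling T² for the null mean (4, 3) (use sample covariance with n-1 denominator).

Step 1 — sample mean vector:
  mean(X_1) = (8 + 6 + 8 + 1 + 5 + 6) / 6 = 34/6 = 5.6667
  mean(X_2) = (1 + 1 + 8 + 7 + 3 + 6) / 6 = 26/6 = 4.3333
  x̄ = (5.6667, 4.3333),  deviation x̄ - mu_0 = (5.6667, 4.3333) - (4, 3) = (1.6667, 1.3333).

Step 2 — sample covariance matrix, S[i,j] = (1/(n-1)) · Σ_k (x_{k,i} - mean_i) · (x_{k,j} - mean_j), divisor n-1 = 5:
  S[X_1,X_1] = ((2.3333)·(2.3333) + (0.3333)·(0.3333) + (2.3333)·(2.3333) + (-4.6667)·(-4.6667) + (-0.6667)·(-0.6667) + (0.3333)·(0.3333)) / 5 = 33.3333/5 = 6.6667
  S[X_1,X_2] = ((2.3333)·(-3.3333) + (0.3333)·(-3.3333) + (2.3333)·(3.6667) + (-4.6667)·(2.6667) + (-0.6667)·(-1.3333) + (0.3333)·(1.6667)) / 5 = -11.3333/5 = -2.2667
  S[X_2,X_2] = ((-3.3333)·(-3.3333) + (-3.3333)·(-3.3333) + (3.6667)·(3.6667) + (2.6667)·(2.6667) + (-1.3333)·(-1.3333) + (1.6667)·(1.6667)) / 5 = 47.3333/5 = 9.4667
  S = [[6.6667, -2.2667],
 [-2.2667, 9.4667]].

Step 3 — invert S. det(S) = 6.6667·9.4667 - (-2.2667)² = 57.9733.
  S^{-1} = (1/det) · [[d, -b], [-b, a]] = [[0.1633, 0.0391],
 [0.0391, 0.115]].

Step 4 — quadratic form (x̄ - mu_0)^T · S^{-1} · (x̄ - mu_0):
  S^{-1} · (x̄ - mu_0) = (0.3243, 0.2185),
  (x̄ - mu_0)^T · [...] = (1.6667)·(0.3243) + (1.3333)·(0.2185) = 0.8318.

Step 5 — scale by n: T² = 6 · 0.8318 = 4.9908.

T² ≈ 4.9908
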